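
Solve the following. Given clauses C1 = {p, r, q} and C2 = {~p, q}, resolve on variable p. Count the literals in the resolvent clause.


Remove p from C1 and ~p from C2.
C1 remainder: {r, q}
C2 remainder: {q}
Union (resolvent): {q, r}
Resolvent has 2 literal(s).

2


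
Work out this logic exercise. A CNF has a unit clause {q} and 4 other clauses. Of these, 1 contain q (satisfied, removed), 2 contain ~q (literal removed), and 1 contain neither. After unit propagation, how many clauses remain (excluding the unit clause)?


Satisfied (removed): 1
Shortened (remain): 2
Unchanged (remain): 1
Remaining = 2 + 1 = 3

3


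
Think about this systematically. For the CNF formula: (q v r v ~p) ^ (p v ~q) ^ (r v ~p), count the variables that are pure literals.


Check each variable for pure literal status:
p: mixed (not pure)
q: mixed (not pure)
r: pure positive
Pure literal count = 1

1


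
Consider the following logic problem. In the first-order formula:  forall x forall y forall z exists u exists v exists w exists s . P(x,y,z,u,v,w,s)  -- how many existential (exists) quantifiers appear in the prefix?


Quantifier prefix: forall x forall y forall z exists u exists v exists w exists s
Mark each quantifier type:
  U U U E E E E
Universal count = 3, Existential count = 4
Asked for existential (exists) quantifiers: 4

4


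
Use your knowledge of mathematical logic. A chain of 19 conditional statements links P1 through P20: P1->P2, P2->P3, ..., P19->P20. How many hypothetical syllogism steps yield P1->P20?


With 19 implications in a chain connecting 20 propositions:
P1->P2, P2->P3, ..., P19->P20
Steps needed = (number of implications) - 1 = 19 - 1 = 18

18


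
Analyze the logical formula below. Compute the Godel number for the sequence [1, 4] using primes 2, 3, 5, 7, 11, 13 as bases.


Encode each element as an exponent of the corresponding prime:
  2^1 = 2
  3^4 = 81
Product = 2 * 81 = 162

162


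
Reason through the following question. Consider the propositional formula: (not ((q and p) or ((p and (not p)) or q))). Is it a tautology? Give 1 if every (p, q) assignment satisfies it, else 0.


Check all 4 assignments:
p=0, q=0: 1
p=0, q=1: 0
p=1, q=0: 1
p=1, q=1: 0
Satisfying count = 2/4.
Tautology iff count = 4: no.

0


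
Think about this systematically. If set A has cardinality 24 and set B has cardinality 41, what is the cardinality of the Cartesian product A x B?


The Cartesian product A x B contains all ordered pairs (a, b).
|A x B| = |A| * |B| = 24 * 41 = 984

984


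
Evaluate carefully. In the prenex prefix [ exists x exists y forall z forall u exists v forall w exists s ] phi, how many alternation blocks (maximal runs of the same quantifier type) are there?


Quantifier-type sequence: E E A A E A E  (A=forall, E=exists)
Group into maximal same-type runs:
  Ex2 | Ax2 | Ex1 | Ax1 | Ex1
Number of blocks = 5

5


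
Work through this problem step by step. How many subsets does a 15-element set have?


The power set of a set with n elements has 2^n elements.
|P(S)| = 2^15 = 32768

32768


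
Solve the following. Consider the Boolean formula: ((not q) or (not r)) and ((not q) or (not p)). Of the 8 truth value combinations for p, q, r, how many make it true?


Evaluate all 8 assignments for p, q, r:
p=0, q=0, r=0: 1
p=0, q=0, r=1: 1
p=0, q=1, r=0: 1
p=0, q=1, r=1: 0
p=1, q=0, r=0: 1
p=1, q=0, r=1: 1
p=1, q=1, r=0: 0
p=1, q=1, r=1: 0
Satisfying count = 5

5


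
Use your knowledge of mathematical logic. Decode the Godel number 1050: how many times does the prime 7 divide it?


Factorize 1050 by dividing by 7 repeatedly.
Division steps: 7 divides 1050 exactly 1 time(s).
Exponent of 7 = 1

1


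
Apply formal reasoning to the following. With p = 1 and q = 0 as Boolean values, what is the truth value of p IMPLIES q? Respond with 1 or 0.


p = 1, q = 0
Operation: p IMPLIES q
Evaluate: 1 IMPLIES 0 = 0

0


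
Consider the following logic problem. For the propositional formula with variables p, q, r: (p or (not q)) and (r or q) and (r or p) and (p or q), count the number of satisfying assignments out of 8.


Evaluate all 8 assignments for p, q, r:
p=0, q=0, r=0: 0
p=0, q=0, r=1: 0
p=0, q=1, r=0: 0
p=0, q=1, r=1: 0
p=1, q=0, r=0: 0
p=1, q=0, r=1: 1
p=1, q=1, r=0: 1
p=1, q=1, r=1: 1
Satisfying count = 3

3


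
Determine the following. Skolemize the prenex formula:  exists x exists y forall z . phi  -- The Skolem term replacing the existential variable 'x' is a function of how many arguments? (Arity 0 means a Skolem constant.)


Quantifier prefix: exists x exists y forall z
'x' is existentially quantified at position 1.
No universal quantifiers precede it.
Skolem function arity = 0 (a Skolem constant)

0


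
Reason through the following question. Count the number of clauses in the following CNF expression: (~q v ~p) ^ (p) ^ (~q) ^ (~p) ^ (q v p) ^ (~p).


A CNF formula is a conjunction of clauses.
Clauses are separated by ^.
Counting the conjuncts: 6 clauses.

6


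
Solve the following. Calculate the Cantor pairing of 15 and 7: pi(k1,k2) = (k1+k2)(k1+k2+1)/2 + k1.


k1 + k2 = 22
(k1+k2)(k1+k2+1)/2 = 22 * 23 / 2 = 253
pi = 253 + 15 = 268

268


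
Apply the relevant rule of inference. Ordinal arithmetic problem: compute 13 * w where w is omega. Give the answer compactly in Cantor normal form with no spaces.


Compute 13 * w.
Ordinal * is associative and left-distributive over +, but NOT commutative; for finite n>1, n*w = w but w*n stays w*n.
For finite n>0, n * w = sup{n*k : k<w} = w. So 13 * w = w.
Result = w

w


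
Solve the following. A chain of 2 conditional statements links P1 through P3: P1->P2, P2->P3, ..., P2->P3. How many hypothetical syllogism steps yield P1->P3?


With 2 implications in a chain connecting 3 propositions:
P1->P2, P2->P3, ..., P2->P3
Steps needed = (number of implications) - 1 = 2 - 1 = 1

1


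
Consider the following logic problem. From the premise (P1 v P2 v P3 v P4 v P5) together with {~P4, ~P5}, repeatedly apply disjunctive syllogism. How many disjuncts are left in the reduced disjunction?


Original disjuncts (5): P1, P2, P3, P4, P5
Negated (eliminate): ~P4, ~P5
Remaining disjuncts: P1, P2, P3
Count = 5 - 2 = 3

3


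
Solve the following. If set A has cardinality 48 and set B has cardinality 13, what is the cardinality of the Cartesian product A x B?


The Cartesian product A x B contains all ordered pairs (a, b).
|A x B| = |A| * |B| = 48 * 13 = 624

624


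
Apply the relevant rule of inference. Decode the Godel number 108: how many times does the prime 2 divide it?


Factorize 108 by dividing by 2 repeatedly.
Division steps: 2 divides 108 exactly 2 time(s).
Exponent of 2 = 2

2


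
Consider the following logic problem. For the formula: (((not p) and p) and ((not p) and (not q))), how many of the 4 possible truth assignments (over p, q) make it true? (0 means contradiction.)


Check all 4 assignments:
p=0, q=0: 0
p=0, q=1: 0
p=1, q=0: 0
p=1, q=1: 0
Count of True = 0

0


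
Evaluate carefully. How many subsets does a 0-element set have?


The power set of a set with n elements has 2^n elements.
|P(S)| = 2^0 = 1

1


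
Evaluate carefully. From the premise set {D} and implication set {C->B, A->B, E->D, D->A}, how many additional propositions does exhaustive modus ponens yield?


Initial facts: {D}
Apply modus ponens to closure:
  D and D->A  =>  A
  A and A->B  =>  B
Final known: {A, B, D}
New propositions: {A, B}
Count = 2

2


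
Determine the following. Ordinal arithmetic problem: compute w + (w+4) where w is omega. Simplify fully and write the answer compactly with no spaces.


Compute w + (w+4).
Ordinal + is associative but NOT commutative; for finite n>0, n + w = w but w + n stays w+n.
w + (w+4) = (w+w) + 4 = w*2+4.
Result = w*2+4

w*2+4


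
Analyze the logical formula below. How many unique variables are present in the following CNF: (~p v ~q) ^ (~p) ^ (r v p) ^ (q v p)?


Identify each variable that appears in the formula.
Variables found: p, q, r
Count = 3

3


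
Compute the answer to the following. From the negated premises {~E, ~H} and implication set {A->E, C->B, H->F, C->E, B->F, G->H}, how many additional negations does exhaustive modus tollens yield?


Initial negated facts: {~E, ~H}
Apply modus tollens to closure:
  ~E and A->E  =>  ~A
  ~E and C->E  =>  ~C
  ~H and G->H  =>  ~G
Final negated: {~A, ~C, ~E, ~G, ~H}
New negations: {~A, ~C, ~G}
Count = 3

3


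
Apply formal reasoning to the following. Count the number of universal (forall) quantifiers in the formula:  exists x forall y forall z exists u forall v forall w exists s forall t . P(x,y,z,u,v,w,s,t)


Quantifier prefix: exists x forall y forall z exists u forall v forall w exists s forall t
Mark each quantifier type:
  E U U E U U E U
Universal count = 5, Existential count = 3
Asked for universal (forall) quantifiers: 5

5


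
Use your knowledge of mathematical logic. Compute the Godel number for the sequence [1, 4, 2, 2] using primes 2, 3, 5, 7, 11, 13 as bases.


Encode each element as an exponent of the corresponding prime:
  2^1 = 2
  3^4 = 81
  5^2 = 25
  7^2 = 49
Product = 2 * 81 * 25 * 49 = 198450

198450


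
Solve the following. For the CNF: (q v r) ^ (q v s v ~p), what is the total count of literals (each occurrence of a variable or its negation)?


Counting literals in each clause:
Clause 1: 2 literal(s)
Clause 2: 3 literal(s)
Total = 5

5


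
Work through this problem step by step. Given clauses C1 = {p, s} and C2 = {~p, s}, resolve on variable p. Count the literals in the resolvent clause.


Remove p from C1 and ~p from C2.
C1 remainder: {s}
C2 remainder: {s}
Union (resolvent): {s}
Resolvent has 1 literal(s).

1


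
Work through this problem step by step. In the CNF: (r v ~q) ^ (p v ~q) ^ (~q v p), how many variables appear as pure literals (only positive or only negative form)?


Check each variable for pure literal status:
p: pure positive
q: pure negative
r: pure positive
Pure literal count = 3

3


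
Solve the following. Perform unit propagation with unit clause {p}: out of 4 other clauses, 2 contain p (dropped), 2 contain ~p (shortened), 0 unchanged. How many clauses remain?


Satisfied (removed): 2
Shortened (remain): 2
Unchanged (remain): 0
Remaining = 2 + 0 = 2

2


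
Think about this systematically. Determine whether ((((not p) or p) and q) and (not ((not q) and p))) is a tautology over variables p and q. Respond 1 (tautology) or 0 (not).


Check all 4 assignments:
p=0, q=0: 0
p=0, q=1: 1
p=1, q=0: 0
p=1, q=1: 1
Satisfying count = 2/4.
Tautology iff count = 4: no.

0


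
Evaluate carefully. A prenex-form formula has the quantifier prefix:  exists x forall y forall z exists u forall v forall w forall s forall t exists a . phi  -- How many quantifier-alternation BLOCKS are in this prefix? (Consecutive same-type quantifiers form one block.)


Quantifier-type sequence: E A A E A A A A E  (A=forall, E=exists)
Group into maximal same-type runs:
  Ex1 | Ax2 | Ex1 | Ax4 | Ex1
Number of blocks = 5

5


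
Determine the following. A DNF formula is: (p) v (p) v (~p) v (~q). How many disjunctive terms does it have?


A DNF formula is a disjunction of terms (conjunctions).
Terms are separated by v.
Counting the disjuncts: 4 terms.

4


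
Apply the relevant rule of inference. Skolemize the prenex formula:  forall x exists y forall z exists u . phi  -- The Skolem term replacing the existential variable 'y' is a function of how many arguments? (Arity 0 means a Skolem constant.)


Quantifier prefix: forall x exists y forall z exists u
'y' is existentially quantified at position 2.
Universal variables preceding it: x
Skolem function arity = 1

1


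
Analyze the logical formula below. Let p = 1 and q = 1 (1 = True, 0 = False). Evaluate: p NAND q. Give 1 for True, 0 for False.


p = 1, q = 1
Operation: p NAND q
Evaluate: 1 NAND 1 = 0

0


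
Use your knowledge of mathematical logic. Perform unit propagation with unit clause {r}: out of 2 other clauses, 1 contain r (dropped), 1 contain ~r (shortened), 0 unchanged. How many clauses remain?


Satisfied (removed): 1
Shortened (remain): 1
Unchanged (remain): 0
Remaining = 1 + 0 = 1

1


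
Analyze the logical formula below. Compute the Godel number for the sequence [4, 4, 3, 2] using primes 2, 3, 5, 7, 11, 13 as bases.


Encode each element as an exponent of the corresponding prime:
  2^4 = 16
  3^4 = 81
  5^3 = 125
  7^2 = 49
Product = 16 * 81 * 125 * 49 = 7938000

7938000


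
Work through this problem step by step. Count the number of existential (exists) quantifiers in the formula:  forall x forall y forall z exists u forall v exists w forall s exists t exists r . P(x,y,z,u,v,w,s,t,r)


Quantifier prefix: forall x forall y forall z exists u forall v exists w forall s exists t exists r
Mark each quantifier type:
  U U U E U E U E E
Universal count = 5, Existential count = 4
Asked for existential (exists) quantifiers: 4

4


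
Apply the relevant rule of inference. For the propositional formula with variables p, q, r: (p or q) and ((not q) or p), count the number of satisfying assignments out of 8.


Evaluate all 8 assignments for p, q, r:
p=0, q=0, r=0: 0
p=0, q=0, r=1: 0
p=0, q=1, r=0: 0
p=0, q=1, r=1: 0
p=1, q=0, r=0: 1
p=1, q=0, r=1: 1
p=1, q=1, r=0: 1
p=1, q=1, r=1: 1
Satisfying count = 4

4


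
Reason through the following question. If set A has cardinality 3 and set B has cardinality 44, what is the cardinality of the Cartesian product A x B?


The Cartesian product A x B contains all ordered pairs (a, b).
|A x B| = |A| * |B| = 3 * 44 = 132

132


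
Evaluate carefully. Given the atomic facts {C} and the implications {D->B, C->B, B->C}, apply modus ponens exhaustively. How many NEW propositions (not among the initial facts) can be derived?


Initial facts: {C}
Apply modus ponens to closure:
  C and C->B  =>  B
Final known: {B, C}
New propositions: {B}
Count = 1

1


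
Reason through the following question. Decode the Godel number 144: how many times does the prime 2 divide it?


Factorize 144 by dividing by 2 repeatedly.
Division steps: 2 divides 144 exactly 4 time(s).
Exponent of 2 = 4

4


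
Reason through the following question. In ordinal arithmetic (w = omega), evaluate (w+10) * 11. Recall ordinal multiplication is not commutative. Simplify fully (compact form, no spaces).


Compute (w+10) * 11.
Ordinal * is associative and left-distributive over +, but NOT commutative; for finite n>1, n*w = w but w*n stays w*n.
(w+10) * 11 = (w+10) repeated 11 times. Each intermediate +10 is absorbed by the following w; only the last survives: w*11+10.
Result = w*11+10

w*11+10


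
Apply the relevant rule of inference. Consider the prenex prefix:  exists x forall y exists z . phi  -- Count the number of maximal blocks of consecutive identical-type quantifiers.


Quantifier-type sequence: E A E  (A=forall, E=exists)
Group into maximal same-type runs:
  Ex1 | Ax1 | Ex1
Number of blocks = 3

3


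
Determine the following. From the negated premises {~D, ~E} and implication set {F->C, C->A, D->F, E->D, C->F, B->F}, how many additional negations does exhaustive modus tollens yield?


Initial negated facts: {~D, ~E}
Apply modus tollens to closure:
  (no implication fires)
Final negated: {~D, ~E}
New negations: {(none)}
Count = 0

0


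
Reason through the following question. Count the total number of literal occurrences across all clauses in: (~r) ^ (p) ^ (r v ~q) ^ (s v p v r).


Counting literals in each clause:
Clause 1: 1 literal(s)
Clause 2: 1 literal(s)
Clause 3: 2 literal(s)
Clause 4: 3 literal(s)
Total = 7

7


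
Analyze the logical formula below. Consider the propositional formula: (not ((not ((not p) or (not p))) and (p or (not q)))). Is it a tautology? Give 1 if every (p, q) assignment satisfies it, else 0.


Check all 4 assignments:
p=0, q=0: 1
p=0, q=1: 1
p=1, q=0: 0
p=1, q=1: 0
Satisfying count = 2/4.
Tautology iff count = 4: no.

0


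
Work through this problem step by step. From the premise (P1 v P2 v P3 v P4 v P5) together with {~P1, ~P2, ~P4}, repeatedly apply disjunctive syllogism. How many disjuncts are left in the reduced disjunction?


Original disjuncts (5): P1, P2, P3, P4, P5
Negated (eliminate): ~P1, ~P2, ~P4
Remaining disjuncts: P3, P5
Count = 5 - 3 = 2

2


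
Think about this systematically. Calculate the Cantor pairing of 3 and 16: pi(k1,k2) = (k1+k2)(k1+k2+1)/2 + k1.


k1 + k2 = 19
(k1+k2)(k1+k2+1)/2 = 19 * 20 / 2 = 190
pi = 190 + 3 = 193

193


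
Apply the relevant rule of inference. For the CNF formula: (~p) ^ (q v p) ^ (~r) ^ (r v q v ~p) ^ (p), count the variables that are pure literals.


Check each variable for pure literal status:
p: mixed (not pure)
q: pure positive
r: mixed (not pure)
Pure literal count = 1

1


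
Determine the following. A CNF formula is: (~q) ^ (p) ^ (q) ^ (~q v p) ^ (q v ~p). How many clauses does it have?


A CNF formula is a conjunction of clauses.
Clauses are separated by ^.
Counting the conjuncts: 5 clauses.

5


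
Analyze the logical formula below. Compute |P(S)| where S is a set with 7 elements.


The power set of a set with n elements has 2^n elements.
|P(S)| = 2^7 = 128

128


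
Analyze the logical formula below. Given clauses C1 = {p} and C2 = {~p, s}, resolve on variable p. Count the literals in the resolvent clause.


Remove p from C1 and ~p from C2.
C1 remainder: {}
C2 remainder: {s}
Union (resolvent): {s}
Resolvent has 1 literal(s).

1


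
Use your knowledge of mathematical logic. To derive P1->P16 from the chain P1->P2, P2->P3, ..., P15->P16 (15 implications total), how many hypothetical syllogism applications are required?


With 15 implications in a chain connecting 16 propositions:
P1->P2, P2->P3, ..., P15->P16
Steps needed = (number of implications) - 1 = 15 - 1 = 14

14


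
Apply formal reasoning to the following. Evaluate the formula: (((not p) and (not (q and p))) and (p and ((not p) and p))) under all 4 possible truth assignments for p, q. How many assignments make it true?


Check all 4 assignments:
p=0, q=0: 0
p=0, q=1: 0
p=1, q=0: 0
p=1, q=1: 0
Count of True = 0

0


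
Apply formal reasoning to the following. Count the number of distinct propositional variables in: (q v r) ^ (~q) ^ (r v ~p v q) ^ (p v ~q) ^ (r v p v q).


Identify each variable that appears in the formula.
Variables found: p, q, r
Count = 3

3


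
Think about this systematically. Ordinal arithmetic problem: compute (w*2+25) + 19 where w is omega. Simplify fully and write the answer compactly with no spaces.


Compute (w*2+25) + 19.
Ordinal + is associative but NOT commutative; for finite n>0, n + w = w but w + n stays w+n.
By associativity: (w*2+25) + 19 = w*2 + (25+19) = w*2+44.
Result = w*2+44

w*2+44


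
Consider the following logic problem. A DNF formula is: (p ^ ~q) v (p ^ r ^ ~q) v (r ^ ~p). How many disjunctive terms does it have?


A DNF formula is a disjunction of terms (conjunctions).
Terms are separated by v.
Counting the disjuncts: 3 terms.

3


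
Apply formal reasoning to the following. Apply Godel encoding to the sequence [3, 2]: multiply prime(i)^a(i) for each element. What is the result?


Encode each element as an exponent of the corresponding prime:
  2^3 = 8
  3^2 = 9
Product = 8 * 9 = 72

72


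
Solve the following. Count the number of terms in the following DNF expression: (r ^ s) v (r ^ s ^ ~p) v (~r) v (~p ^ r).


A DNF formula is a disjunction of terms (conjunctions).
Terms are separated by v.
Counting the disjuncts: 4 terms.

4


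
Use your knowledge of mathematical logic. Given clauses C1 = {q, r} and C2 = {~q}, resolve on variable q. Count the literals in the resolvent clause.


Remove q from C1 and ~q from C2.
C1 remainder: {r}
C2 remainder: {}
Union (resolvent): {r}
Resolvent has 1 literal(s).

1


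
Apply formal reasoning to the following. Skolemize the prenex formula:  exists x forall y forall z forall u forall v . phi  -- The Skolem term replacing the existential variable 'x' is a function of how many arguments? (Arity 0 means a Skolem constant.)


Quantifier prefix: exists x forall y forall z forall u forall v
'x' is existentially quantified at position 1.
No universal quantifiers precede it.
Skolem function arity = 0 (a Skolem constant)

0


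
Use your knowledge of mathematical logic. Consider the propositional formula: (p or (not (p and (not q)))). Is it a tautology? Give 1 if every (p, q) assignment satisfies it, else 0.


Check all 4 assignments:
p=0, q=0: 1
p=0, q=1: 1
p=1, q=0: 1
p=1, q=1: 1
Satisfying count = 4/4.
Tautology iff count = 4: yes.

1


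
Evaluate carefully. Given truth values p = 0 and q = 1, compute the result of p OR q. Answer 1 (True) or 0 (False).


p = 0, q = 1
Operation: p OR q
Evaluate: 0 OR 1 = 1

1


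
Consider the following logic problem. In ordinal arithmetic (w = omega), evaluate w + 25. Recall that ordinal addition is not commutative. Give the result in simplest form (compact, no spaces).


Compute w + 25.
Ordinal + is associative but NOT commutative; for finite n>0, n + w = w but w + n stays w+n.
w + 25 is already in normal form (a successor ordinal beyond w).
Result = w+25

w+25


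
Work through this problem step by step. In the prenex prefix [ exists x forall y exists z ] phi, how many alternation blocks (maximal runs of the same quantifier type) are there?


Quantifier-type sequence: E A E  (A=forall, E=exists)
Group into maximal same-type runs:
  Ex1 | Ax1 | Ex1
Number of blocks = 3

3


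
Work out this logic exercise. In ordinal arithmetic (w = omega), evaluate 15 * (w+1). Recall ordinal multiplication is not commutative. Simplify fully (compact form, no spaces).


Compute 15 * (w+1).
Ordinal * is associative and left-distributive over +, but NOT commutative; for finite n>1, n*w = w but w*n stays w*n.
By left-distributivity: 15 * (w+1) = 15*w + 15*1 = w + 15 = w+15.
Result = w+15

w+15


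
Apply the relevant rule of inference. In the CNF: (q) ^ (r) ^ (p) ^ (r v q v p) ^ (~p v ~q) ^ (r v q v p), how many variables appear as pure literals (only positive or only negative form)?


Check each variable for pure literal status:
p: mixed (not pure)
q: mixed (not pure)
r: pure positive
Pure literal count = 1

1


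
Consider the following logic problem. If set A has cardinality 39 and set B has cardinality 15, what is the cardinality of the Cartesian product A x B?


The Cartesian product A x B contains all ordered pairs (a, b).
|A x B| = |A| * |B| = 39 * 15 = 585

585


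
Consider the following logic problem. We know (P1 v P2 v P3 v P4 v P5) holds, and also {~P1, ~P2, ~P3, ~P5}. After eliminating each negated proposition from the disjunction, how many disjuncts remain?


Original disjuncts (5): P1, P2, P3, P4, P5
Negated (eliminate): ~P1, ~P2, ~P3, ~P5
Remaining disjuncts: P4
Count = 5 - 4 = 1

1


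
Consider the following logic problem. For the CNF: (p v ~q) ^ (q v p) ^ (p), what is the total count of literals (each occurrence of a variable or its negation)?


Counting literals in each clause:
Clause 1: 2 literal(s)
Clause 2: 2 literal(s)
Clause 3: 1 literal(s)
Total = 5

5


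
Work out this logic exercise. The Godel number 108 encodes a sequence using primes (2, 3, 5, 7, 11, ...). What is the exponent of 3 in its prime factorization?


Factorize 108 by dividing by 3 repeatedly.
Division steps: 3 divides 108 exactly 3 time(s).
Exponent of 3 = 3

3


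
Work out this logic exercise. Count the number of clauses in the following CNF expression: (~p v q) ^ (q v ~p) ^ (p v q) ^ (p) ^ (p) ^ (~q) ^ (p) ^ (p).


A CNF formula is a conjunction of clauses.
Clauses are separated by ^.
Counting the conjuncts: 8 clauses.

8


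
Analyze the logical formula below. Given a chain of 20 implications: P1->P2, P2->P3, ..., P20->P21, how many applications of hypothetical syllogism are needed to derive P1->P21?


With 20 implications in a chain connecting 21 propositions:
P1->P2, P2->P3, ..., P20->P21
Steps needed = (number of implications) - 1 = 20 - 1 = 19

19


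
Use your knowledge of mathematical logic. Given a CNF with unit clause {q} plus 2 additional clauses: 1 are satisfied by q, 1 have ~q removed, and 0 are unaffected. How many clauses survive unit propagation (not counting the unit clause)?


Satisfied (removed): 1
Shortened (remain): 1
Unchanged (remain): 0
Remaining = 1 + 0 = 1

1


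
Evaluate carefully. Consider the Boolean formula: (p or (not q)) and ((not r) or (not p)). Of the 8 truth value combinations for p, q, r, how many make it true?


Evaluate all 8 assignments for p, q, r:
p=0, q=0, r=0: 1
p=0, q=0, r=1: 1
p=0, q=1, r=0: 0
p=0, q=1, r=1: 0
p=1, q=0, r=0: 1
p=1, q=0, r=1: 0
p=1, q=1, r=0: 1
p=1, q=1, r=1: 0
Satisfying count = 4

4


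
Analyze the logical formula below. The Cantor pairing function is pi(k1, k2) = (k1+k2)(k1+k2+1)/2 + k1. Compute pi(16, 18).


k1 + k2 = 34
(k1+k2)(k1+k2+1)/2 = 34 * 35 / 2 = 595
pi = 595 + 16 = 611

611


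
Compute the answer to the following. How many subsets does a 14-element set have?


The power set of a set with n elements has 2^n elements.
|P(S)| = 2^14 = 16384

16384


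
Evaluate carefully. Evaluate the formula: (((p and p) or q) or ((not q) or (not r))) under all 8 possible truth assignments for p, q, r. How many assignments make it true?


Check all 8 assignments:
p=0, q=0, r=0: 1
p=0, q=0, r=1: 1
p=0, q=1, r=0: 1
p=0, q=1, r=1: 1
p=1, q=0, r=0: 1
p=1, q=0, r=1: 1
p=1, q=1, r=0: 1
p=1, q=1, r=1: 1
Count of True = 8

8


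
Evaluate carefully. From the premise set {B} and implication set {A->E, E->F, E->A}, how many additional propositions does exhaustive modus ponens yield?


Initial facts: {B}
Apply modus ponens to closure:
  (no implication fires)
Final known: {B}
New propositions: {(none)}
Count = 0

0


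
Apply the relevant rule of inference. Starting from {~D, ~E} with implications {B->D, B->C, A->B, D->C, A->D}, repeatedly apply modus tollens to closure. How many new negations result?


Initial negated facts: {~D, ~E}
Apply modus tollens to closure:
  ~D and B->D  =>  ~B
  ~B and A->B  =>  ~A
Final negated: {~A, ~B, ~D, ~E}
New negations: {~A, ~B}
Count = 2

2


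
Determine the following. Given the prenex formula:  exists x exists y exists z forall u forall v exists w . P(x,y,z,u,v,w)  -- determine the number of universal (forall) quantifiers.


Quantifier prefix: exists x exists y exists z forall u forall v exists w
Mark each quantifier type:
  E E E U U E
Universal count = 2, Existential count = 4
Asked for universal (forall) quantifiers: 2

2


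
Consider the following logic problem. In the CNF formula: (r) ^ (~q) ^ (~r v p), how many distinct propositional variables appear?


Identify each variable that appears in the formula.
Variables found: p, q, r
Count = 3

3


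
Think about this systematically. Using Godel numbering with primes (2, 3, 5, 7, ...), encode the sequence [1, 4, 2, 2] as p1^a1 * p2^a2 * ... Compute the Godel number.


Encode each element as an exponent of the corresponding prime:
  2^1 = 2
  3^4 = 81
  5^2 = 25
  7^2 = 49
Product = 2 * 81 * 25 * 49 = 198450

198450


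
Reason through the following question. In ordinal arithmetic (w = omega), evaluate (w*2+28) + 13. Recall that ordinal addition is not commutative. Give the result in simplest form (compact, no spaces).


Compute (w*2+28) + 13.
Ordinal + is associative but NOT commutative; for finite n>0, n + w = w but w + n stays w+n.
By associativity: (w*2+28) + 13 = w*2 + (28+13) = w*2+41.
Result = w*2+41

w*2+41


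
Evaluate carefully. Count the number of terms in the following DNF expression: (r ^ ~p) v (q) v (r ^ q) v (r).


A DNF formula is a disjunction of terms (conjunctions).
Terms are separated by v.
Counting the disjuncts: 4 terms.

4


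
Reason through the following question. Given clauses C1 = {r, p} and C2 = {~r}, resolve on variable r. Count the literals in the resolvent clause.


Remove r from C1 and ~r from C2.
C1 remainder: {p}
C2 remainder: {}
Union (resolvent): {p}
Resolvent has 1 literal(s).

1


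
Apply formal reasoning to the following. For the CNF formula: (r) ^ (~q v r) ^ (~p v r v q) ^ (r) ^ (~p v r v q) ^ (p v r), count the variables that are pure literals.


Check each variable for pure literal status:
p: mixed (not pure)
q: mixed (not pure)
r: pure positive
Pure literal count = 1

1


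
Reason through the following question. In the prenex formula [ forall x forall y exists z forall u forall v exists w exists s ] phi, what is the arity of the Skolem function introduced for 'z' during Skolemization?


Quantifier prefix: forall x forall y exists z forall u forall v exists w exists s
'z' is existentially quantified at position 3.
Universal variables preceding it: x, y
Skolem function arity = 2

2


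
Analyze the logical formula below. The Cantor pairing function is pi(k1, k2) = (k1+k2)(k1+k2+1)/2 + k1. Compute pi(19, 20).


k1 + k2 = 39
(k1+k2)(k1+k2+1)/2 = 39 * 40 / 2 = 780
pi = 780 + 19 = 799

799


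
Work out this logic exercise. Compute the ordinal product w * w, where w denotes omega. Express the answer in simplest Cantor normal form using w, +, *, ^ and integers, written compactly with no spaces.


Compute w * w.
Ordinal * is associative and left-distributive over +, but NOT commutative; for finite n>1, n*w = w but w*n stays w*n.
w * w = w^2 by definition.
Result = w^2

w^2


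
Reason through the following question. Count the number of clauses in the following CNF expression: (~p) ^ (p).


A CNF formula is a conjunction of clauses.
Clauses are separated by ^.
Counting the conjuncts: 2 clauses.

2


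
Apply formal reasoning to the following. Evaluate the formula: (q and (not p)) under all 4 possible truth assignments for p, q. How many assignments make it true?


Check all 4 assignments:
p=0, q=0: 0
p=0, q=1: 1
p=1, q=0: 0
p=1, q=1: 0
Count of True = 1

1


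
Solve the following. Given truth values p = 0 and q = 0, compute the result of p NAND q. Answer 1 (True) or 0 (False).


p = 0, q = 0
Operation: p NAND q
Evaluate: 0 NAND 0 = 1

1


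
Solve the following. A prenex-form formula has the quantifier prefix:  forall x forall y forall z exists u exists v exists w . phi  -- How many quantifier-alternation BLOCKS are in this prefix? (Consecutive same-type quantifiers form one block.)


Quantifier-type sequence: A A A E E E  (A=forall, E=exists)
Group into maximal same-type runs:
  Ax3 | Ex3
Number of blocks = 2

2


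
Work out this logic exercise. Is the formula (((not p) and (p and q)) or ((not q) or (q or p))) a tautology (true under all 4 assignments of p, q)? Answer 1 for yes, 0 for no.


Check all 4 assignments:
p=0, q=0: 1
p=0, q=1: 1
p=1, q=0: 1
p=1, q=1: 1
Satisfying count = 4/4.
Tautology iff count = 4: yes.

1


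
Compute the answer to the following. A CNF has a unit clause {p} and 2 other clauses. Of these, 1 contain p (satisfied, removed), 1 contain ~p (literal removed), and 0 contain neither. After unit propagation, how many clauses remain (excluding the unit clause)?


Satisfied (removed): 1
Shortened (remain): 1
Unchanged (remain): 0
Remaining = 1 + 0 = 1

1


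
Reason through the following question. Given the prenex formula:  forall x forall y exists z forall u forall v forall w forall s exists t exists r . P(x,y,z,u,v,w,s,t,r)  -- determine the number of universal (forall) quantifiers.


Quantifier prefix: forall x forall y exists z forall u forall v forall w forall s exists t exists r
Mark each quantifier type:
  U U E U U U U E E
Universal count = 6, Existential count = 3
Asked for universal (forall) quantifiers: 6

6


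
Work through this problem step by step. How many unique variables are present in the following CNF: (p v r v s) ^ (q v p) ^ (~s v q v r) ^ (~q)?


Identify each variable that appears in the formula.
Variables found: p, q, r, s
Count = 4

4


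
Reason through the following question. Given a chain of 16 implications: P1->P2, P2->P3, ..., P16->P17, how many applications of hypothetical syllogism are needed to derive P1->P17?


With 16 implications in a chain connecting 17 propositions:
P1->P2, P2->P3, ..., P16->P17
Steps needed = (number of implications) - 1 = 16 - 1 = 15

15


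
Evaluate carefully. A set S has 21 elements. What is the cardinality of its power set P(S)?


The power set of a set with n elements has 2^n elements.
|P(S)| = 2^21 = 2097152

2097152


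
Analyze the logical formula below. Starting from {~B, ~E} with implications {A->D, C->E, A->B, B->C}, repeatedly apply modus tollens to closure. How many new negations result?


Initial negated facts: {~B, ~E}
Apply modus tollens to closure:
  ~E and C->E  =>  ~C
  ~B and A->B  =>  ~A
Final negated: {~A, ~B, ~C, ~E}
New negations: {~A, ~C}
Count = 2

2


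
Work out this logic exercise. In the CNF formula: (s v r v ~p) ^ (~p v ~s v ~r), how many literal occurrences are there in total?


Counting literals in each clause:
Clause 1: 3 literal(s)
Clause 2: 3 literal(s)
Total = 6

6


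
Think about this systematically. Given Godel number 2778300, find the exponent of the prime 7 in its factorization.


Factorize 2778300 by dividing by 7 repeatedly.
Division steps: 7 divides 2778300 exactly 3 time(s).
Exponent of 7 = 3

3


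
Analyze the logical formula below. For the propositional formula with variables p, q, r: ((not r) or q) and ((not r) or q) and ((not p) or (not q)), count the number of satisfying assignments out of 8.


Evaluate all 8 assignments for p, q, r:
p=0, q=0, r=0: 1
p=0, q=0, r=1: 0
p=0, q=1, r=0: 1
p=0, q=1, r=1: 1
p=1, q=0, r=0: 1
p=1, q=0, r=1: 0
p=1, q=1, r=0: 0
p=1, q=1, r=1: 0
Satisfying count = 4

4


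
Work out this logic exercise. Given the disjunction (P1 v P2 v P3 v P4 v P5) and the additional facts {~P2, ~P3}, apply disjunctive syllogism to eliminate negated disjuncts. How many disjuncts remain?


Original disjuncts (5): P1, P2, P3, P4, P5
Negated (eliminate): ~P2, ~P3
Remaining disjuncts: P1, P4, P5
Count = 5 - 2 = 3

3


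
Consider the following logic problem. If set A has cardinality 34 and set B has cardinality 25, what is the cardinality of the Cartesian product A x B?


The Cartesian product A x B contains all ordered pairs (a, b).
|A x B| = |A| * |B| = 34 * 25 = 850

850


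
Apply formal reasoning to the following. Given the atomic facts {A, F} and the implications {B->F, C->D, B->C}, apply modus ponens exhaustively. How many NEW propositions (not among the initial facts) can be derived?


Initial facts: {A, F}
Apply modus ponens to closure:
  (no implication fires)
Final known: {A, F}
New propositions: {(none)}
Count = 0

0


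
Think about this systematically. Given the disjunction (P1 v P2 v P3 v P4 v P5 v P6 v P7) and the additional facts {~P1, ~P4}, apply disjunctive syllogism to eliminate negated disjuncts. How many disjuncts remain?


Original disjuncts (7): P1, P2, P3, P4, P5, P6, P7
Negated (eliminate): ~P1, ~P4
Remaining disjuncts: P2, P3, P5, P6, P7
Count = 7 - 2 = 5

5


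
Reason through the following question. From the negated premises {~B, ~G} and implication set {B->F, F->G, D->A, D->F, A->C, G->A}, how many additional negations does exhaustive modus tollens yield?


Initial negated facts: {~B, ~G}
Apply modus tollens to closure:
  ~G and F->G  =>  ~F
  ~F and D->F  =>  ~D
Final negated: {~B, ~D, ~F, ~G}
New negations: {~D, ~F}
Count = 2

2


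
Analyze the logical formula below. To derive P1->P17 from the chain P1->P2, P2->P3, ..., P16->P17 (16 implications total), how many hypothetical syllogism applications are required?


With 16 implications in a chain connecting 17 propositions:
P1->P2, P2->P3, ..., P16->P17
Steps needed = (number of implications) - 1 = 16 - 1 = 15

15


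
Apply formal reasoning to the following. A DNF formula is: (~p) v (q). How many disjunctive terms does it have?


A DNF formula is a disjunction of terms (conjunctions).
Terms are separated by v.
Counting the disjuncts: 2 terms.

2


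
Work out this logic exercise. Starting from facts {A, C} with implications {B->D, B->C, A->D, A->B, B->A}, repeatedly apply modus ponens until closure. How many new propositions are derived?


Initial facts: {A, C}
Apply modus ponens to closure:
  A and A->D  =>  D
  A and A->B  =>  B
Final known: {A, B, C, D}
New propositions: {B, D}
Count = 2

2


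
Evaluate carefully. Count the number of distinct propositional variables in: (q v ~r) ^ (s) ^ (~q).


Identify each variable that appears in the formula.
Variables found: q, r, s
Count = 3

3


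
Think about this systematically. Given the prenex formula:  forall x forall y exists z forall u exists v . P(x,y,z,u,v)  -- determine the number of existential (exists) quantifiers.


Quantifier prefix: forall x forall y exists z forall u exists v
Mark each quantifier type:
  U U E U E
Universal count = 3, Existential count = 2
Asked for existential (exists) quantifiers: 2

2


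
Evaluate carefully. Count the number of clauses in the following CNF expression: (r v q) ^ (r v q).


A CNF formula is a conjunction of clauses.
Clauses are separated by ^.
Counting the conjuncts: 2 clauses.

2


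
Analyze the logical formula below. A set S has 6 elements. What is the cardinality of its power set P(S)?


The power set of a set with n elements has 2^n elements.
|P(S)| = 2^6 = 64

64


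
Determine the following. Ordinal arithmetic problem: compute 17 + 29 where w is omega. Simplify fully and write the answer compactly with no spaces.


Compute 17 + 29.
Ordinal + is associative but NOT commutative; for finite n>0, n + w = w but w + n stays w+n.
Both operands finite; ordinal + agrees with natural +: 17 + 29 = 46.
Result = 46

46


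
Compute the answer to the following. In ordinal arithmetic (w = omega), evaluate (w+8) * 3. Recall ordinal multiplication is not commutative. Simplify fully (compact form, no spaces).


Compute (w+8) * 3.
Ordinal * is associative and left-distributive over +, but NOT commutative; for finite n>1, n*w = w but w*n stays w*n.
(w+8) * 3 = (w+8) repeated 3 times. Each intermediate +8 is absorbed by the following w; only the last survives: w*3+8.
Result = w*3+8

w*3+8


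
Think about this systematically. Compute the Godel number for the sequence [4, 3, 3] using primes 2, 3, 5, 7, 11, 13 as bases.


Encode each element as an exponent of the corresponding prime:
  2^4 = 16
  3^3 = 27
  5^3 = 125
Product = 16 * 27 * 125 = 54000

54000


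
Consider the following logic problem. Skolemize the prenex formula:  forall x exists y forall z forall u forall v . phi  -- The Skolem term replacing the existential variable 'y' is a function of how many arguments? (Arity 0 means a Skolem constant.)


Quantifier prefix: forall x exists y forall z forall u forall v
'y' is existentially quantified at position 2.
Universal variables preceding it: x
Skolem function arity = 1

1


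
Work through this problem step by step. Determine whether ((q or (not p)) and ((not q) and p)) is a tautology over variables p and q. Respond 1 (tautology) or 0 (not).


Check all 4 assignments:
p=0, q=0: 0
p=0, q=1: 0
p=1, q=0: 0
p=1, q=1: 0
Satisfying count = 0/4.
Tautology iff count = 4: no.

0


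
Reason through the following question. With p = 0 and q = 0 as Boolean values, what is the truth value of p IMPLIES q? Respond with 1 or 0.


p = 0, q = 0
Operation: p IMPLIES q
Evaluate: 0 IMPLIES 0 = 1

1


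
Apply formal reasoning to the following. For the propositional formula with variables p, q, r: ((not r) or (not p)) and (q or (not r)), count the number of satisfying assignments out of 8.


Evaluate all 8 assignments for p, q, r:
p=0, q=0, r=0: 1
p=0, q=0, r=1: 0
p=0, q=1, r=0: 1
p=0, q=1, r=1: 1
p=1, q=0, r=0: 1
p=1, q=0, r=1: 0
p=1, q=1, r=0: 1
p=1, q=1, r=1: 0
Satisfying count = 5

5
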